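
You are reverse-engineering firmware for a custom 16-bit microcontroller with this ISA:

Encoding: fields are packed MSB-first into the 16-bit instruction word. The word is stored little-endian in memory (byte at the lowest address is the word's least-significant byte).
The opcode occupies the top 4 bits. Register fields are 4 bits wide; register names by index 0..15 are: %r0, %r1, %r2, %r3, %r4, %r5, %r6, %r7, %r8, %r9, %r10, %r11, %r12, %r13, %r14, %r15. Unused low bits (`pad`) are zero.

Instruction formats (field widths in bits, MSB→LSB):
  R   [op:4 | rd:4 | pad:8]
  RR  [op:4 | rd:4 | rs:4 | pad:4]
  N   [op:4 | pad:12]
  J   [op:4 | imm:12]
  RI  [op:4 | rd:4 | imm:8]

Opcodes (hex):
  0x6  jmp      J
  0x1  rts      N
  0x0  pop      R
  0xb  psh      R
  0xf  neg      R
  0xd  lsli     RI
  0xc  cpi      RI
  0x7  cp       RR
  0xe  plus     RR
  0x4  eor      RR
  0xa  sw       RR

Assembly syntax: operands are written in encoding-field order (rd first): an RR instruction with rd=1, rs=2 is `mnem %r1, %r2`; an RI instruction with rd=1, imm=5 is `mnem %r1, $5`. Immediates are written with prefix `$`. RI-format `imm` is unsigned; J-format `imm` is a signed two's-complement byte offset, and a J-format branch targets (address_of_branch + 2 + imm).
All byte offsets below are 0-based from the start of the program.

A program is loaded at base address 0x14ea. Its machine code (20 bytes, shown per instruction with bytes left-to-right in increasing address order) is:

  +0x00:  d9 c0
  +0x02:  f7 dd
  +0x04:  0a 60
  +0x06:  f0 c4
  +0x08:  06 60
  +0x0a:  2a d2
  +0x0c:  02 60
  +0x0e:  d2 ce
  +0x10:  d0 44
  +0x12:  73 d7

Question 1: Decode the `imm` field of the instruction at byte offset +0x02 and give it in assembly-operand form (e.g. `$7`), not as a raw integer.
+0x02: f7 dd ⇒ word 0xddf7 (little)
  top 4b → 0xd → lsli [RI]
  rd@[11:8]=0xd ⇒ %r13
  imm@[7:0]=0xf7 ⇒ $247

$247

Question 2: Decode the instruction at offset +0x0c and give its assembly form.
@+0c  little-endian(02 60) = 0x6002
  top 4b → 0x6 → jmp [J]
  imm: (w>>0)&0xfff=0x2 → $2

jmp $2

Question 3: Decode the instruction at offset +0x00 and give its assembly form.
cpi %r0, $217

+0x00: d9 c0 ⇒ word 0xc0d9 (little)
  top 4b → 0xc → cpi [RI]
  [11:8] rd=0 = %r0
  [7:0] imm=217 = $217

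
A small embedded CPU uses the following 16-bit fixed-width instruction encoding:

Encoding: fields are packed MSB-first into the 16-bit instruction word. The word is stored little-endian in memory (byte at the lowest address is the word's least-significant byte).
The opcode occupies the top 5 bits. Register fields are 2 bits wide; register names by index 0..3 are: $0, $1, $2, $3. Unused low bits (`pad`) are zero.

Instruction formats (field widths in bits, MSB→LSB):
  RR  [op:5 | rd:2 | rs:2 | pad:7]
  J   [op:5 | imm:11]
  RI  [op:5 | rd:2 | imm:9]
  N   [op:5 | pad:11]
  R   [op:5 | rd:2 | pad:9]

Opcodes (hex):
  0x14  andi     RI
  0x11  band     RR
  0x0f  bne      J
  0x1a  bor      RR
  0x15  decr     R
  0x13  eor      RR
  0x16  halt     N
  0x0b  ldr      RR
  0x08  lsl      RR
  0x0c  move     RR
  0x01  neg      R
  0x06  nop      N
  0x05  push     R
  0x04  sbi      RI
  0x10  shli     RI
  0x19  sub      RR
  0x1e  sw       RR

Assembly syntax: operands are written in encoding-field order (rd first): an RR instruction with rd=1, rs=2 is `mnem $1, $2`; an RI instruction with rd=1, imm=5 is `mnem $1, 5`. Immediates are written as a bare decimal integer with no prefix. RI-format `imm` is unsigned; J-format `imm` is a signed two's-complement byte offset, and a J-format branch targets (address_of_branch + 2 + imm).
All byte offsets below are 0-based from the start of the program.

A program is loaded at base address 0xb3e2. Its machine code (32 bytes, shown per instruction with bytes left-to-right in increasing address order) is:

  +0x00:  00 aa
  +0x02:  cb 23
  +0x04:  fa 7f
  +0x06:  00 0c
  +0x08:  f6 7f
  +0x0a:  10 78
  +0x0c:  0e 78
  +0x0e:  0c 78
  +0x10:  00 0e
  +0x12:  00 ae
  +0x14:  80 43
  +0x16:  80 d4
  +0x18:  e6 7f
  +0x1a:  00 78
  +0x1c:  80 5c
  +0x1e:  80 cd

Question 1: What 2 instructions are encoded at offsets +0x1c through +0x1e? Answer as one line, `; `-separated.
@+1c  little-endian(80 5c) = 0x5c80
  op=0x5c80>>11=0xb ⇒ ldr (RR)
  rd@[10:9]=0x2 ⇒ $2
  rs@[8:7]=0x1 ⇒ $1
@+1e  little-endian(80 cd) = 0xcd80
  op=0xcd80>>11=0x19 ⇒ sub (RR)
  rd@[10:9]=0x2 ⇒ $2
  rs@[8:7]=0x3 ⇒ $3

ldr $2, $1; sub $2, $3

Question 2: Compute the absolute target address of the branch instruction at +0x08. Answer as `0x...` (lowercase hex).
0xb3e2

@+08  little-endian(f6 7f) = 0x7ff6
  op=0x7ff6>>11=0xf ⇒ bne (J)
  imm: (w>>0)&0x7ff=0x7f6 (s11→-10) → -10
  target = base 0xb3e2 + off 0x08 + 2 + imm -10 = 0xb3e2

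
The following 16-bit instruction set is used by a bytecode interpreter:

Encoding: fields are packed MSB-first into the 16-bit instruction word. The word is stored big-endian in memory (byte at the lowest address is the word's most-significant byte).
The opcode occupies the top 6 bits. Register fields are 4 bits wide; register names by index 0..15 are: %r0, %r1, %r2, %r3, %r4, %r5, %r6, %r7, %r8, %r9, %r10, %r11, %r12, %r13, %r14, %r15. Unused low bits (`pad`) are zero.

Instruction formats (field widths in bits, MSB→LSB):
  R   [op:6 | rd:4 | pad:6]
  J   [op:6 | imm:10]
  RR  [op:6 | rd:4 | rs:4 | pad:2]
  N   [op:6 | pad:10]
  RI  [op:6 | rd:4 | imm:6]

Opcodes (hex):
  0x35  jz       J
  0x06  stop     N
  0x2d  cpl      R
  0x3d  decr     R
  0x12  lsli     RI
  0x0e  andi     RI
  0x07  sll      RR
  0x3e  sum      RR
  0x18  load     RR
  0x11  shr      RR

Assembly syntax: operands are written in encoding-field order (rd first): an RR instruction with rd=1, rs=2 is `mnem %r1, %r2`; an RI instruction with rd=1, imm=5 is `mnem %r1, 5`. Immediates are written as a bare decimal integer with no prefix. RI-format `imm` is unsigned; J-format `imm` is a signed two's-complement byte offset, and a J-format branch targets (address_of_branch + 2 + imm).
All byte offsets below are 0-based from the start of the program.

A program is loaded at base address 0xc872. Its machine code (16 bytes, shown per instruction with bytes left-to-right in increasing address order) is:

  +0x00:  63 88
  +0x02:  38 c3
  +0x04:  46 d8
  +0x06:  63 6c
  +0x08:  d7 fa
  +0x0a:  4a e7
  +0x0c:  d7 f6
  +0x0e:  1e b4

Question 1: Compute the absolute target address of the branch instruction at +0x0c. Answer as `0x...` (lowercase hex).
0xc876

off 0x0c: read d7 f6 as big → 0xd7f6
  top 6b → 0x35 → jz [J]
  [9:0] imm=1014 (s10→-10) = -10
  target = base 0xc872 + off 0x0c + 2 + imm -10 = 0xc876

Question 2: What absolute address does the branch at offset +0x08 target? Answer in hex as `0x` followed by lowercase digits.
+0x08: d7 fa ⇒ word 0xd7fa (big)
  top 6b → 0x35 → jz [J]
  [9:0] imm=1018 (s10→-6) = -6
  target = base 0xc872 + off 0x08 + 2 + imm -6 = 0xc876

0xc876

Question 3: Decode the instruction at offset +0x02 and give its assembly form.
[02] 38 c3 → 0x38c3
  op=0x38c3>>10=0xe ⇒ andi (RI)
  rd: (w>>6)&0xf=0x3 → %r3
  imm: (w>>0)&0x3f=0x3 → 3

andi %r3, 3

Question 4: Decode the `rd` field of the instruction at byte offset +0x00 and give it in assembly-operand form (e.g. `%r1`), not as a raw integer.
%r14

off 0x00: read 63 88 as big → 0x6388
  top 6b → 0x18 → load [RR]
  [9:6] rd=14 = %r14
  [5:2] rs=2 = %r2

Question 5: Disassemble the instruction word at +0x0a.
[0a] 4a e7 → 0x4ae7
  top 6b → 0x12 → lsli [RI]
  rd: (w>>6)&0xf=0xb → %r11
  imm: (w>>0)&0x3f=0x27 → 39

lsli %r11, 39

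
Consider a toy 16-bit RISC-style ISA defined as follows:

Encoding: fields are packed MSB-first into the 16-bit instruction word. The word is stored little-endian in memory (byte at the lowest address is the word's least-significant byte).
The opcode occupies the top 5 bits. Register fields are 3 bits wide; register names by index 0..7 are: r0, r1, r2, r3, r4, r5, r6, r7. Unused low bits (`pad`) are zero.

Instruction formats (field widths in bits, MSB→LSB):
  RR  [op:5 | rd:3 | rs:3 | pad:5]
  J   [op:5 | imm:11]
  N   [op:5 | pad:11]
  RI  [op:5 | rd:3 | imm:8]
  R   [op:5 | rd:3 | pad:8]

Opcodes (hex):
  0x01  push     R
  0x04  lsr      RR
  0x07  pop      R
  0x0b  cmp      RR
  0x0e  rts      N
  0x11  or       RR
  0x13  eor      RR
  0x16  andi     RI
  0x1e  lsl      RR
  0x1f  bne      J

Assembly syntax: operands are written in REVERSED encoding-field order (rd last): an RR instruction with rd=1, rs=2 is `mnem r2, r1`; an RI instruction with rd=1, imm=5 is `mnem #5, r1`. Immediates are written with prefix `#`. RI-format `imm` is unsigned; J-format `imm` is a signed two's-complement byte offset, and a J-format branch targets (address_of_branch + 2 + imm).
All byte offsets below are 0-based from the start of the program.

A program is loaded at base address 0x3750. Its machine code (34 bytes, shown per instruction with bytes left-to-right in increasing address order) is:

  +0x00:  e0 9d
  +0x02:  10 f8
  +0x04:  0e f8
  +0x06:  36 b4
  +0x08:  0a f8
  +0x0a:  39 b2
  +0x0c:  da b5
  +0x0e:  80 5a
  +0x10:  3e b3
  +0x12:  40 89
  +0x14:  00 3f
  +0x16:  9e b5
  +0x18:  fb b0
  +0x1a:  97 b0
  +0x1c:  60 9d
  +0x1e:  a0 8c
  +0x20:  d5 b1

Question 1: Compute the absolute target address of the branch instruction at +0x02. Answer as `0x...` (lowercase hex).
0x3764

[02] 10 f8 → 0xf810
  opcode bits[15:11]=0x1f: bne/J
  imm: (w>>0)&0x7ff=0x10 → #16
  target = base 0x3750 + off 0x02 + 2 + imm 16 = 0x3764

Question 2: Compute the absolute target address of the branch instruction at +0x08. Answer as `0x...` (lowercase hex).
0x3764

[08] 0a f8 → 0xf80a
  top 5b → 0x1f → bne [J]
  imm@[10:0]=0xa ⇒ #10
  target = base 0x3750 + off 0x08 + 2 + imm 10 = 0x3764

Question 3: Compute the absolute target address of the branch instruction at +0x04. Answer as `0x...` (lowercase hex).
off 0x04: read 0e f8 as little → 0xf80e
  opcode bits[15:11]=0x1f: bne/J
  imm@[10:0]=0xe ⇒ #14
  target = base 0x3750 + off 0x04 + 2 + imm 14 = 0x3764

0x3764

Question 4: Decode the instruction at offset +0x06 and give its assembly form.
andi #54, r4

+0x06: 36 b4 ⇒ word 0xb436 (little)
  op=0xb436>>11=0x16 ⇒ andi (RI)
  [10:8] rd=4 = r4
  [7:0] imm=54 = #54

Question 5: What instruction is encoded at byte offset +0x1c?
eor r3, r5

@+1c  little-endian(60 9d) = 0x9d60
  opcode bits[15:11]=0x13: eor/RR
  rd: (w>>8)&0x7=0x5 → r5
  rs: (w>>5)&0x7=0x3 → r3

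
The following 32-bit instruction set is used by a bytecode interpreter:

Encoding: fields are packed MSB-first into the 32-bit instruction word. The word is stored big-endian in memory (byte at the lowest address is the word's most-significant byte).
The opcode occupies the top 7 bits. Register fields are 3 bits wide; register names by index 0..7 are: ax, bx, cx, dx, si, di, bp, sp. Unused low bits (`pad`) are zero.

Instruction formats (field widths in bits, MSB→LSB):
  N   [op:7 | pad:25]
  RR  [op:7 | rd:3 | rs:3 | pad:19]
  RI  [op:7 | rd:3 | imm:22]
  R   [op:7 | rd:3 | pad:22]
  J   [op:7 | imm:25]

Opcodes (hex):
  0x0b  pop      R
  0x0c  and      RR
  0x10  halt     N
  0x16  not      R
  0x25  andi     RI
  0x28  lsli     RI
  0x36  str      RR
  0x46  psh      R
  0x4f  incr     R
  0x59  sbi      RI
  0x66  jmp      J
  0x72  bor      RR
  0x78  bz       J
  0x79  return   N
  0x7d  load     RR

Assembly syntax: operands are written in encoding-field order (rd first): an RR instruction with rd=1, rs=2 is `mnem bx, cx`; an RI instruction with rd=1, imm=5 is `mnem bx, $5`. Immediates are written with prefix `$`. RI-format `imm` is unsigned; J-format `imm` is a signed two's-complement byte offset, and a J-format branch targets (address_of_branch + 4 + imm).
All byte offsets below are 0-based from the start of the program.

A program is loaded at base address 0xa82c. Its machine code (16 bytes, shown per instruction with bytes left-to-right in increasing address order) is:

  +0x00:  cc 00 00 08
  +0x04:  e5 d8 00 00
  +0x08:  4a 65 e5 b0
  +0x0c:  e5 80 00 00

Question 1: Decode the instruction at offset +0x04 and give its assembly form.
bor sp, dx

[04] e5 d8 00 00 → 0xe5d80000
  op=0xe5d80000>>25=0x72 ⇒ bor (RR)
  rd@[24:22]=0x7 ⇒ sp
  rs@[21:19]=0x3 ⇒ dx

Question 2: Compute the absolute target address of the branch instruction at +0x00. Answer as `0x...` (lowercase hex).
+0x00: cc 00 00 08 ⇒ word 0xcc000008 (big)
  top 7b → 0x66 → jmp [J]
  imm@[24:0]=0x8 ⇒ $8
  target = base 0xa82c + off 0x00 + 4 + imm 8 = 0xa838

0xa838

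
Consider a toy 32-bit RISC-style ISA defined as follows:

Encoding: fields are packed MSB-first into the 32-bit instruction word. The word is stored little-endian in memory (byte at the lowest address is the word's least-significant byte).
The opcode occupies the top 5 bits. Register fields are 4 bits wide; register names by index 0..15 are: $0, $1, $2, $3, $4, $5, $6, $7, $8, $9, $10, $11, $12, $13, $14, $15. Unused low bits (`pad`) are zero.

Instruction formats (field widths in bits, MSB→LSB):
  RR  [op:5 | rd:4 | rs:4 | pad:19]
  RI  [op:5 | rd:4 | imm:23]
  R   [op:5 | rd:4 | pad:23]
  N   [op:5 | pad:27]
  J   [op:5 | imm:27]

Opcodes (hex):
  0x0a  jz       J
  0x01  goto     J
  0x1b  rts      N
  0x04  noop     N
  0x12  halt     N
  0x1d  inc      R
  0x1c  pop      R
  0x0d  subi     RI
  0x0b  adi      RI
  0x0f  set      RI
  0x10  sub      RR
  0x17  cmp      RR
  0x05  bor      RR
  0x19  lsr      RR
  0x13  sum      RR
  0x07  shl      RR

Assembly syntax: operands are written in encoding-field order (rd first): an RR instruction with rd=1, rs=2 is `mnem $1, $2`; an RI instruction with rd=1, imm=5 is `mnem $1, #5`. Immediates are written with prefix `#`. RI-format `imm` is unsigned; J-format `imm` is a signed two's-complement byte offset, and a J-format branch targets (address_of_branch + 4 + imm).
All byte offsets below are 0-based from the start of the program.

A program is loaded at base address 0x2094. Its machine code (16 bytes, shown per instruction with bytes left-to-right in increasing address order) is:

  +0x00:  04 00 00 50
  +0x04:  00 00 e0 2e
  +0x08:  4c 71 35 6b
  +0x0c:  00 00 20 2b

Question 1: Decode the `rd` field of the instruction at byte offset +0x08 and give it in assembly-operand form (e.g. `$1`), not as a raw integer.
$6

off 0x08: read 4c 71 35 6b as little → 0x6b35714c
  top 5b → 0xd → subi [RI]
  [26:23] rd=6 = $6
  [22:0] imm=3502412 = #3502412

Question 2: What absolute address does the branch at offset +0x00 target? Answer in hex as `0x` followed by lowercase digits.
0x209c

[00] 04 00 00 50 → 0x50000004
  op=0x50000004>>27=0xa ⇒ jz (J)
  imm@[26:0]=0x4 ⇒ #4
  target = base 0x2094 + off 0x00 + 4 + imm 4 = 0x209c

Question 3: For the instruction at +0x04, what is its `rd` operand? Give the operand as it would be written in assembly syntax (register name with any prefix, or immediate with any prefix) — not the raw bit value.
@+04  little-endian(00 00 e0 2e) = 0x2ee00000
  op=0x2ee00000>>27=0x5 ⇒ bor (RR)
  rd@[26:23]=0xd ⇒ $13
  rs@[22:19]=0xc ⇒ $12

$13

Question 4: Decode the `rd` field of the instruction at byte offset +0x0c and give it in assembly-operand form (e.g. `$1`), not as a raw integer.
off 0x0c: read 00 00 20 2b as little → 0x2b200000
  top 5b → 0x5 → bor [RR]
  [26:23] rd=6 = $6
  [22:19] rs=4 = $4

$6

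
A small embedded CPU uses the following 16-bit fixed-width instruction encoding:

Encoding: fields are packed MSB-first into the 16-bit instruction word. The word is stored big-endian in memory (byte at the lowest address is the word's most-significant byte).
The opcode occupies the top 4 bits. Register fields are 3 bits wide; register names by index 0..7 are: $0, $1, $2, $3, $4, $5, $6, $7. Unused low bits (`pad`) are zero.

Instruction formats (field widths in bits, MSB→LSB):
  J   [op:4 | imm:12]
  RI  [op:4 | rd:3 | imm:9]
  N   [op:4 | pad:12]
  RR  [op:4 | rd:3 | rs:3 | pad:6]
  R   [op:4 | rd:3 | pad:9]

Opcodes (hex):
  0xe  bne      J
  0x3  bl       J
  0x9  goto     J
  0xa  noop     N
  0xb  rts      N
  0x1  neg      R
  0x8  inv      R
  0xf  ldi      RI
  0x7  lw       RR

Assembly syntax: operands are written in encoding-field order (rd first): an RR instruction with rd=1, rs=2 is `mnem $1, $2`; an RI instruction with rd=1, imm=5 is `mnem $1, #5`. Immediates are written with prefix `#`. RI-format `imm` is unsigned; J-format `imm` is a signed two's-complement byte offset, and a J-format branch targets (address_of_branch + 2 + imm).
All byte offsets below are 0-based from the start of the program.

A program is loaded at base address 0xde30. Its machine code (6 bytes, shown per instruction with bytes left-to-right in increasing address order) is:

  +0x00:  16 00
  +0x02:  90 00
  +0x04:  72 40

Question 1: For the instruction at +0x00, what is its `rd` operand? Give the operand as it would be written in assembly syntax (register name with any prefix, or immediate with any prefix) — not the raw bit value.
$3

+0x00: 16 00 ⇒ word 0x1600 (big)
  top 4b → 0x1 → neg [R]
  [11:9] rd=3 = $3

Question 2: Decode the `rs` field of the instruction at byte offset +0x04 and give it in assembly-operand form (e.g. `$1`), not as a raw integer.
$1

+0x04: 72 40 ⇒ word 0x7240 (big)
  opcode bits[15:12]=0x7: lw/RR
  [11:9] rd=1 = $1
  [8:6] rs=1 = $1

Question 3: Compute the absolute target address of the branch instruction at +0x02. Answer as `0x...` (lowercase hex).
@+02  big-endian(90 00) = 0x9000
  op=0x9000>>12=0x9 ⇒ goto (J)
  [11:0] imm=0 = #0
  target = base 0xde30 + off 0x02 + 2 + imm 0 = 0xde34

0xde34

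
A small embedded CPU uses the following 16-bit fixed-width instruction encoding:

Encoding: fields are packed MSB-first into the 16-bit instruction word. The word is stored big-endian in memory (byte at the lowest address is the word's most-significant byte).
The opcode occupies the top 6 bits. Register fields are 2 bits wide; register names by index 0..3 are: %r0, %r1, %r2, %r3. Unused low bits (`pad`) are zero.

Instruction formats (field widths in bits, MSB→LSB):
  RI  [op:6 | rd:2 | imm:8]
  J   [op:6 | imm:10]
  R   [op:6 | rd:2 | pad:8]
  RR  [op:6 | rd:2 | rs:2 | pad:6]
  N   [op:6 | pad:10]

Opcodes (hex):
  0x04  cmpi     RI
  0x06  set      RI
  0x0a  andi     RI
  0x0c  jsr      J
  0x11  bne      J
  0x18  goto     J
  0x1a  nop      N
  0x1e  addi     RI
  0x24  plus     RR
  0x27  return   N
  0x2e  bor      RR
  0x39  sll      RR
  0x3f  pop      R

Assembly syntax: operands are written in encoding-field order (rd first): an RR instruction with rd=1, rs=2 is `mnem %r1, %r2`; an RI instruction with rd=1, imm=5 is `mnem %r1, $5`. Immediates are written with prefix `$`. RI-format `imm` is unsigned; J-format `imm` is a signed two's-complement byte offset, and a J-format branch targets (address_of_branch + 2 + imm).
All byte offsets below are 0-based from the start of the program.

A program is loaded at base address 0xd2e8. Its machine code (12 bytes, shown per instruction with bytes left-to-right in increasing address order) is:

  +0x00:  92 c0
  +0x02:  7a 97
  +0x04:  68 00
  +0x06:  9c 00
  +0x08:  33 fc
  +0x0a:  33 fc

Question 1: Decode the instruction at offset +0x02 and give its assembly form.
addi %r2, $151

+0x02: 7a 97 ⇒ word 0x7a97 (big)
  op=0x7a97>>10=0x1e ⇒ addi (RI)
  [9:8] rd=2 = %r2
  [7:0] imm=151 = $151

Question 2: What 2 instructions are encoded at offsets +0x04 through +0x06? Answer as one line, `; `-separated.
off 0x04: read 68 00 as big → 0x6800
  opcode bits[15:10]=0x1a: nop/N
off 0x06: read 9c 00 as big → 0x9c00
  opcode bits[15:10]=0x27: return/N

nop; return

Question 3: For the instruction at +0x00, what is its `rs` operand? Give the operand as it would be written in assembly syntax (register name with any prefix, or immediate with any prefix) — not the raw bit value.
@+00  big-endian(92 c0) = 0x92c0
  top 6b → 0x24 → plus [RR]
  rd@[9:8]=0x2 ⇒ %r2
  rs@[7:6]=0x3 ⇒ %r3

%r3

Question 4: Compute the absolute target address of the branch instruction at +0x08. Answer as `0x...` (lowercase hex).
@+08  big-endian(33 fc) = 0x33fc
  opcode bits[15:10]=0xc: jsr/J
  [9:0] imm=1020 (s10→-4) = $-4
  target = base 0xd2e8 + off 0x08 + 2 + imm -4 = 0xd2ee

0xd2ee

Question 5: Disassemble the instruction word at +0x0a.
jsr $-4

+0x0a: 33 fc ⇒ word 0x33fc (big)
  top 6b → 0xc → jsr [J]
  imm: (w>>0)&0x3ff=0x3fc (s10→-4) → $-4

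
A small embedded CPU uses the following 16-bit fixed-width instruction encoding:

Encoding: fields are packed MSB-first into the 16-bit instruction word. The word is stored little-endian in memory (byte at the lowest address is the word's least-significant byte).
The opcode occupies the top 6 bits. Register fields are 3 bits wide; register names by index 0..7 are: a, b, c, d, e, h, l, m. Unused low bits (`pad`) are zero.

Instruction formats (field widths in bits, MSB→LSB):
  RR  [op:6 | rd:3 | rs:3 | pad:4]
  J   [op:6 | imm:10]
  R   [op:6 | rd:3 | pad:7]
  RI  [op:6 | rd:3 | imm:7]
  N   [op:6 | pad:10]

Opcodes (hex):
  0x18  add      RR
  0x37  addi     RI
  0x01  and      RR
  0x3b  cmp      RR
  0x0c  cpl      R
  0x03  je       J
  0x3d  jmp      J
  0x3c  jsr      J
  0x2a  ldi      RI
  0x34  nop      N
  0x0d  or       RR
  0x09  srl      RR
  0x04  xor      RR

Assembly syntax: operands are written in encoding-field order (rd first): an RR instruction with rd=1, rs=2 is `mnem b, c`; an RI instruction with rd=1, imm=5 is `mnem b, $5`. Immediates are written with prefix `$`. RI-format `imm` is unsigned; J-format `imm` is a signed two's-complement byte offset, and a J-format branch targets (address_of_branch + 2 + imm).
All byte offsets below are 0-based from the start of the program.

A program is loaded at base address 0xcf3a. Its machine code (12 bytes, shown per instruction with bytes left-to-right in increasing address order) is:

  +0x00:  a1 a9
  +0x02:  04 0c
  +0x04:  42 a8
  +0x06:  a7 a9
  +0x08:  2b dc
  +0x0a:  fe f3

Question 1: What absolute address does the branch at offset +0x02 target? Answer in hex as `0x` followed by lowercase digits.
@+02  little-endian(04 0c) = 0x0c04
  opcode bits[15:10]=0x3: je/J
  imm@[9:0]=0x4 ⇒ $4
  target = base 0xcf3a + off 0x02 + 2 + imm 4 = 0xcf42

0xcf42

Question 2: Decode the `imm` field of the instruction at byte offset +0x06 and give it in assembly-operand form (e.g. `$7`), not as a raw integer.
[06] a7 a9 → 0xa9a7
  opcode bits[15:10]=0x2a: ldi/RI
  [9:7] rd=3 = d
  [6:0] imm=39 = $39

$39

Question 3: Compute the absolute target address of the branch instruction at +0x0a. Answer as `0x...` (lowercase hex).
[0a] fe f3 → 0xf3fe
  op=0xf3fe>>10=0x3c ⇒ jsr (J)
  [9:0] imm=1022 (s10→-2) = $-2
  target = base 0xcf3a + off 0x0a + 2 + imm -2 = 0xcf44

0xcf44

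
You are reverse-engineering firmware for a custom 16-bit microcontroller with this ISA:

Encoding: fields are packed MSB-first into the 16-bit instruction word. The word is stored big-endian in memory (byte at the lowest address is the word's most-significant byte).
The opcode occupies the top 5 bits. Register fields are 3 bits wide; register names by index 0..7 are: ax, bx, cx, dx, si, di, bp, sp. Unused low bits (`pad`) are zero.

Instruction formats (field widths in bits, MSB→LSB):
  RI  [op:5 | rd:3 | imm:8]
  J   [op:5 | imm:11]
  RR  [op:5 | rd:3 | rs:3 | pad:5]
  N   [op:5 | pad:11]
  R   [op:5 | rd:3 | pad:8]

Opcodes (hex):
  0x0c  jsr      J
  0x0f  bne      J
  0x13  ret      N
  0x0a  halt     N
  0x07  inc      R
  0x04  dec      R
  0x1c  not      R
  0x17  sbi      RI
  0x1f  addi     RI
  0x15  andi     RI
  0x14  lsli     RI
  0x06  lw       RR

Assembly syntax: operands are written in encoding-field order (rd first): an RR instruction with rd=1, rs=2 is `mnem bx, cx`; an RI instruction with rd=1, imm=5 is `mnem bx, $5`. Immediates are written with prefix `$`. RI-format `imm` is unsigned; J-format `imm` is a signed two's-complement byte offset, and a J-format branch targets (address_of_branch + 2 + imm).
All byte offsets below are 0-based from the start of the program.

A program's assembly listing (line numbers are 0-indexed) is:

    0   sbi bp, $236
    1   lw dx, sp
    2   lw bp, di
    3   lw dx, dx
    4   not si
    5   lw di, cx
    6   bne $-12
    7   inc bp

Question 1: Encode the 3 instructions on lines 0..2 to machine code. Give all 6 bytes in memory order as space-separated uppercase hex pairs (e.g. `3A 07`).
line 0 (sbi): pack op=0x17:5|rd=6:3|imm=236:8 = 0xbeec; big→ be ec
line 1 (lw): pack op=0x6:5|rd=3:3|rs=7:3|pad=0:5 = 0x33e0; big→ 33 e0
line 2 (lw): pack op=0x6:5|rd=6:3|rs=5:3|pad=0:5 = 0x36a0; big→ 36 a0

BE EC 33 E0 36 A0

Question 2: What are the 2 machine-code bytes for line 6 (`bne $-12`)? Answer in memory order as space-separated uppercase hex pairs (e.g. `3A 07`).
7F F4

line 6 (bne): pack op=0xf:5|imm=-12:11 = 0x7ff4; big→ 7f f4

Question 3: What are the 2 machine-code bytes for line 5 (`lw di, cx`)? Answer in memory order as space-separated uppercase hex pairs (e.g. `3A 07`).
35 40

5. lw fields op=0x6:5|rd=5:3|rs=2:3|pad=0:5 → word 3540h → 35 40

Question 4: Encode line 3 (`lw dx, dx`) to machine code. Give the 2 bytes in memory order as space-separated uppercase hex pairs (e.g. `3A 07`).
3. lw fields op=0x6:5|rd=3:3|rs=3:3|pad=0:5 → word 3360h → 33 60

33 60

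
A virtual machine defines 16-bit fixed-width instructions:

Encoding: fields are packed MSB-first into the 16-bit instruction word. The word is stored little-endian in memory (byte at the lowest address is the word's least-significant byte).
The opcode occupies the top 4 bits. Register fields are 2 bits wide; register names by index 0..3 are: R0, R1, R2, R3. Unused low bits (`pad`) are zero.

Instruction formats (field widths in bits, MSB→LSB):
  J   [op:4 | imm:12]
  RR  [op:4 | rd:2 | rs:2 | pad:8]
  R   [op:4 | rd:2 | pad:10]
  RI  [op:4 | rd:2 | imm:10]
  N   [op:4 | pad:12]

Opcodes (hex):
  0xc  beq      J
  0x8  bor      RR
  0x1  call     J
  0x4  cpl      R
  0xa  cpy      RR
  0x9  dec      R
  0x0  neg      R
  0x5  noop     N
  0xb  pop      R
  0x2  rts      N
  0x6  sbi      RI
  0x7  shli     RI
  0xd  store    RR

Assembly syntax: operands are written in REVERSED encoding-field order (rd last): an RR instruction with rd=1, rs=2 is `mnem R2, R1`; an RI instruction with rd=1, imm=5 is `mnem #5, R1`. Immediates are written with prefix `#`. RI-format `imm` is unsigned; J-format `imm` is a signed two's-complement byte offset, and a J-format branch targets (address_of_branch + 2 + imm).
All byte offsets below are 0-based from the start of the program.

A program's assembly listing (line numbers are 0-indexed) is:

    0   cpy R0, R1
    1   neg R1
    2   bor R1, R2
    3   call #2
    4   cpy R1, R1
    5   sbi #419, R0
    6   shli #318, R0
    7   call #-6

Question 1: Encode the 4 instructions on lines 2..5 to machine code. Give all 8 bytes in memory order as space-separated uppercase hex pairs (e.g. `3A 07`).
00 89 02 10 00 A5 A3 61

L2: bor op=0x8:4|rd=2:2|rs=1:2|pad=0:8 ⇒ 0x8900 ⇒ little 00 89
L3: call op=0x1:4|imm=2:12 ⇒ 0x1002 ⇒ little 02 10
L4: cpy op=0xa:4|rd=1:2|rs=1:2|pad=0:8 ⇒ 0xa500 ⇒ little 00 a5
L5: sbi op=0x6:4|rd=0:2|imm=419:10 ⇒ 0x61a3 ⇒ little a3 61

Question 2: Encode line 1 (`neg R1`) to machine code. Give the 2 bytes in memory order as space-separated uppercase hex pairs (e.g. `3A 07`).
1. neg fields op=0x0:4|rd=1:2|pad=0:10 → word 0400h → 00 04

00 04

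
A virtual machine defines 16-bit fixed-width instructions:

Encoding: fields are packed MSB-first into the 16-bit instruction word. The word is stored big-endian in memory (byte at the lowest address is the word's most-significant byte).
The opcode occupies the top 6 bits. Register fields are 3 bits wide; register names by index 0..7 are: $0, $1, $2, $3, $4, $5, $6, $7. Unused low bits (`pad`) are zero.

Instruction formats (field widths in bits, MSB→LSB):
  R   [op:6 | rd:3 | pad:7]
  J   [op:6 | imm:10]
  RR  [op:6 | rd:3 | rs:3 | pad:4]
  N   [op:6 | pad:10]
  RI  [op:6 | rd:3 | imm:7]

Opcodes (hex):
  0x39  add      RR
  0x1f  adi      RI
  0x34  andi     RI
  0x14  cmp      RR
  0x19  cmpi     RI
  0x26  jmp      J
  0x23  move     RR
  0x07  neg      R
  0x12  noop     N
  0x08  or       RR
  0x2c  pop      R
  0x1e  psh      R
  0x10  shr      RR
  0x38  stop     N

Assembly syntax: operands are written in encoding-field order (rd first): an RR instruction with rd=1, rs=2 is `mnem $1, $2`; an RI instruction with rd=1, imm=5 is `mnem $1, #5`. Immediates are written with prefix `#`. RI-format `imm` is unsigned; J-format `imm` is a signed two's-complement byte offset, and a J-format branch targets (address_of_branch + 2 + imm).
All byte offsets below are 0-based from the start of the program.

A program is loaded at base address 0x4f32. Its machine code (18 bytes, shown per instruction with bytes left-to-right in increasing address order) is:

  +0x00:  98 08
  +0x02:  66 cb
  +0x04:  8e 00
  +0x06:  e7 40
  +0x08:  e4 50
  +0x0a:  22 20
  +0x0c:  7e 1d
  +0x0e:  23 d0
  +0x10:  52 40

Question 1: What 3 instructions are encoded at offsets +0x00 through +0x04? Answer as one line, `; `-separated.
jmp #8; cmpi $5, #75; move $4, $0

[00] 98 08 → 0x9808
  op=0x9808>>10=0x26 ⇒ jmp (J)
  imm@[9:0]=0x8 ⇒ #8
[02] 66 cb → 0x66cb
  op=0x66cb>>10=0x19 ⇒ cmpi (RI)
  rd@[9:7]=0x5 ⇒ $5
  imm@[6:0]=0x4b ⇒ #75
[04] 8e 00 → 0x8e00
  op=0x8e00>>10=0x23 ⇒ move (RR)
  rd@[9:7]=0x4 ⇒ $4
  rs@[6:4]=0x0 ⇒ $0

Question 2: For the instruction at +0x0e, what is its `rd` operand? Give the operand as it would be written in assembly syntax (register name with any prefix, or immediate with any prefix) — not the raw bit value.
$7

off 0x0e: read 23 d0 as big → 0x23d0
  op=0x23d0>>10=0x8 ⇒ or (RR)
  rd: (w>>7)&0x7=0x7 → $7
  rs: (w>>4)&0x7=0x5 → $5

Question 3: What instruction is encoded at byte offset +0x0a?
[0a] 22 20 → 0x2220
  top 6b → 0x8 → or [RR]
  rd: (w>>7)&0x7=0x4 → $4
  rs: (w>>4)&0x7=0x2 → $2

or $4, $2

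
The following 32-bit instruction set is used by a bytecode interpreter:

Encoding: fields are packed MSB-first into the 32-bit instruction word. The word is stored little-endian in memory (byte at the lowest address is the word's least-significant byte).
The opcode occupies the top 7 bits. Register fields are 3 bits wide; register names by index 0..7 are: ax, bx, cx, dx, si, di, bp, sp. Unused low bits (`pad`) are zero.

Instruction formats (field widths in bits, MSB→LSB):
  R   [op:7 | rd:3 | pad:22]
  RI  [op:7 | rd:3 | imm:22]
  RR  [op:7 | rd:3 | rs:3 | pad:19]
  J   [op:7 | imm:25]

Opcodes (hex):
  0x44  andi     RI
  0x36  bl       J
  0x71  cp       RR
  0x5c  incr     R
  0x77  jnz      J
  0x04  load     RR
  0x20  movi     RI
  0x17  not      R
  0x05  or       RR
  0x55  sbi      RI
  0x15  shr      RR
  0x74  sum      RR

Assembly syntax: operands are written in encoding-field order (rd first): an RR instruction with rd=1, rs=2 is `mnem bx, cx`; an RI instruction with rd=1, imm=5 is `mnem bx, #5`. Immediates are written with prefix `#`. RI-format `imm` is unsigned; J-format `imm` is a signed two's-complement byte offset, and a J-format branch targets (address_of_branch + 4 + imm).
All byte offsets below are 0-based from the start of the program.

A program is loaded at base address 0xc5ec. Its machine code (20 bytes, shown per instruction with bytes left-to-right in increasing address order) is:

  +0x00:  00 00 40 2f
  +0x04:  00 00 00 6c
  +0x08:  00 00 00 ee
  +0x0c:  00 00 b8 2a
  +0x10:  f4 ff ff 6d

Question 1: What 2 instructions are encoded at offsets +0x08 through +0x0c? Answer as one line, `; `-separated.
[08] 00 00 00 ee → 0xee000000
  opcode bits[31:25]=0x77: jnz/J
  imm: (w>>0)&0x1ffffff=0x0 → #0
[0c] 00 00 b8 2a → 0x2ab80000
  opcode bits[31:25]=0x15: shr/RR
  rd: (w>>22)&0x7=0x2 → cx
  rs: (w>>19)&0x7=0x7 → sp

jnz #0; shr cx, sp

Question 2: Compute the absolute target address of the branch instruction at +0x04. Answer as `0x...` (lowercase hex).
[04] 00 00 00 6c → 0x6c000000
  op=0x6c000000>>25=0x36 ⇒ bl (J)
  imm@[24:0]=0x0 ⇒ #0
  target = base 0xc5ec + off 0x04 + 4 + imm 0 = 0xc5f4

0xc5f4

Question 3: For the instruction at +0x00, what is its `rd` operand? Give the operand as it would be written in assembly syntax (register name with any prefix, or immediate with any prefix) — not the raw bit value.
di

off 0x00: read 00 00 40 2f as little → 0x2f400000
  top 7b → 0x17 → not [R]
  rd: (w>>22)&0x7=0x5 → di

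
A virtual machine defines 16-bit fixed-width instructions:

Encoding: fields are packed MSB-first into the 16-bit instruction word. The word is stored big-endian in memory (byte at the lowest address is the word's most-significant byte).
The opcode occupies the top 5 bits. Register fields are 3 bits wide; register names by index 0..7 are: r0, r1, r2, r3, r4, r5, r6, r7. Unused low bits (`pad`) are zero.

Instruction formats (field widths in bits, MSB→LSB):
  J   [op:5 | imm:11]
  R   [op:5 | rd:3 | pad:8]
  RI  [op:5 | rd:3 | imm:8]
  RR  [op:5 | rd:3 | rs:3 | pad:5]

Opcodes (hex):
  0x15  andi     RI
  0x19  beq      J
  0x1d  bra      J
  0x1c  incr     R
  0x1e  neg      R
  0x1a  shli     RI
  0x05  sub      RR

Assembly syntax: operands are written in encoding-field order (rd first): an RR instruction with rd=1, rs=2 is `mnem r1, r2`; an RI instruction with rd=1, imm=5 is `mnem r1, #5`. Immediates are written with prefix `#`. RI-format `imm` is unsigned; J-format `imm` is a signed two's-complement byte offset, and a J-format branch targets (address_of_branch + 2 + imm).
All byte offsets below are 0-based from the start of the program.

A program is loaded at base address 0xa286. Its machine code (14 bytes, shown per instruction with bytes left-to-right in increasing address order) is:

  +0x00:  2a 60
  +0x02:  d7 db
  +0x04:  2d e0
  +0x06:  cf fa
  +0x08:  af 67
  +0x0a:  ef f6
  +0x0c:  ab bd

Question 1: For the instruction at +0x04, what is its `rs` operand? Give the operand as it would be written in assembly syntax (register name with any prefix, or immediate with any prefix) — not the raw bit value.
r7

@+04  big-endian(2d e0) = 0x2de0
  op=0x2de0>>11=0x5 ⇒ sub (RR)
  [10:8] rd=5 = r5
  [7:5] rs=7 = r7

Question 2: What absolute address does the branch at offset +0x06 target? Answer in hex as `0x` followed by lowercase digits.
+0x06: cf fa ⇒ word 0xcffa (big)
  op=0xcffa>>11=0x19 ⇒ beq (J)
  imm: (w>>0)&0x7ff=0x7fa (s11→-6) → #-6
  target = base 0xa286 + off 0x06 + 2 + imm -6 = 0xa288

0xa288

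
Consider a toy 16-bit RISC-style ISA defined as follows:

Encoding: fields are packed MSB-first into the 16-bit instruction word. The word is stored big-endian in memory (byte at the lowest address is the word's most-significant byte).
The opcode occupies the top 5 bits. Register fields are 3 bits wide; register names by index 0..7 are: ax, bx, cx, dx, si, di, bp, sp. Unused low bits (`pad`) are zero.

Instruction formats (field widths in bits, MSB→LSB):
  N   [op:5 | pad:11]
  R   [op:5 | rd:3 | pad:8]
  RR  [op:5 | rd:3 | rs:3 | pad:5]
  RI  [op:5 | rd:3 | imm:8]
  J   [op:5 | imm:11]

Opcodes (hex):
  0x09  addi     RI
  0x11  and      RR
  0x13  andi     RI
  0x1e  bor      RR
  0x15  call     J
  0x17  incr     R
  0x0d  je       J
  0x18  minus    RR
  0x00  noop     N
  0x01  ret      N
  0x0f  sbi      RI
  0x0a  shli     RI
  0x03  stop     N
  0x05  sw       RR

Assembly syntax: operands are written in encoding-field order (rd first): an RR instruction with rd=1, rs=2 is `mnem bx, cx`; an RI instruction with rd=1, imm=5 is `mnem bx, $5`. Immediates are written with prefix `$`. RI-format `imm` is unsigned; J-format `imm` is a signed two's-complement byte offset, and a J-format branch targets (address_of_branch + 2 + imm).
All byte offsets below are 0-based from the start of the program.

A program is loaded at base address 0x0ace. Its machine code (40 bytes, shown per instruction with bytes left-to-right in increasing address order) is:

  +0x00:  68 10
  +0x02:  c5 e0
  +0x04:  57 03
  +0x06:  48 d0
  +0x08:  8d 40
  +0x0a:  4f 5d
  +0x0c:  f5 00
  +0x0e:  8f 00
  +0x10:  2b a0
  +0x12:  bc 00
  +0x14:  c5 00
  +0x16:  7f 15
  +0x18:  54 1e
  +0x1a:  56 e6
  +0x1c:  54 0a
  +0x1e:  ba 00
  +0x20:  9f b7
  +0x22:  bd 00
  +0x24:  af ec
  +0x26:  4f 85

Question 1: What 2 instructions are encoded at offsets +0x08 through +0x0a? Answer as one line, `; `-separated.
and di, cx; addi sp, $93

@+08  big-endian(8d 40) = 0x8d40
  op=0x8d40>>11=0x11 ⇒ and (RR)
  rd@[10:8]=0x5 ⇒ di
  rs@[7:5]=0x2 ⇒ cx
@+0a  big-endian(4f 5d) = 0x4f5d
  op=0x4f5d>>11=0x9 ⇒ addi (RI)
  rd@[10:8]=0x7 ⇒ sp
  imm@[7:0]=0x5d ⇒ $93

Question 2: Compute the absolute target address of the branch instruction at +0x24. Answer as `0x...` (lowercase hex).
0x0ae0

off 0x24: read af ec as big → 0xafec
  op=0xafec>>11=0x15 ⇒ call (J)
  imm@[10:0]=0x7ec (s11→-20) ⇒ $-20
  target = base 0x0ace + off 0x24 + 2 + imm -20 = 0x0ae0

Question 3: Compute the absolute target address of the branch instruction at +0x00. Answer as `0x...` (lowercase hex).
0x0ae0

off 0x00: read 68 10 as big → 0x6810
  top 5b → 0xd → je [J]
  imm@[10:0]=0x10 ⇒ $16
  target = base 0x0ace + off 0x00 + 2 + imm 16 = 0x0ae0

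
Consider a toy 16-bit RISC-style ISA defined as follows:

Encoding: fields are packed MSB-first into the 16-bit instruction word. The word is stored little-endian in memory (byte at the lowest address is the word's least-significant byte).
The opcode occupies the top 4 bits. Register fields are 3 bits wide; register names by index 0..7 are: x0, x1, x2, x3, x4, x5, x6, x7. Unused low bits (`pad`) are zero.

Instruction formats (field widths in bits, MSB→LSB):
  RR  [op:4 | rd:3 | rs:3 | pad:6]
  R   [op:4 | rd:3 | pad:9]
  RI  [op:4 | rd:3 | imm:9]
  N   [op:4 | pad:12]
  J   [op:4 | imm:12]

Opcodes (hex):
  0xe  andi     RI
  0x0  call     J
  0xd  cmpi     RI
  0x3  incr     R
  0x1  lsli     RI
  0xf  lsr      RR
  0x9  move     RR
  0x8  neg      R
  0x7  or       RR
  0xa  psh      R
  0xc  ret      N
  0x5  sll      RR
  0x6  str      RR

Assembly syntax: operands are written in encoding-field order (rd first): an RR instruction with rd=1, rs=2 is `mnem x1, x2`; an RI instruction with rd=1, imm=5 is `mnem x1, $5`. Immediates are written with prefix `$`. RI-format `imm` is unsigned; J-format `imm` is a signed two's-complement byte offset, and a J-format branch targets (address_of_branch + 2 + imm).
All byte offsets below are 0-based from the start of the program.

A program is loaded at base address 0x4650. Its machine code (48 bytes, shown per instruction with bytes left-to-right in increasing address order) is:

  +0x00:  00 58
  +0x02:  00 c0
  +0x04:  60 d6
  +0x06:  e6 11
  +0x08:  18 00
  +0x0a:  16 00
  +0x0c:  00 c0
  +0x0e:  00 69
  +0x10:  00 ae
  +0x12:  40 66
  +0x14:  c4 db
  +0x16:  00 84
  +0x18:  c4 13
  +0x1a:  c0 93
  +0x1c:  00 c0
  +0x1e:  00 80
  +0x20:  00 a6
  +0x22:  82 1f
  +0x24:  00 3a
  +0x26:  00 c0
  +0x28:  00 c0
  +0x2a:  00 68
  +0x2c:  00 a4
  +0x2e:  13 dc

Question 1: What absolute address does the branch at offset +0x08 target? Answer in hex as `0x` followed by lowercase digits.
0x4672

off 0x08: read 18 00 as little → 0x0018
  top 4b → 0x0 → call [J]
  imm: (w>>0)&0xfff=0x18 → $24
  target = base 0x4650 + off 0x08 + 2 + imm 24 = 0x4672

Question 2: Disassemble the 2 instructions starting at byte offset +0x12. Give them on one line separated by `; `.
str x3, x1; cmpi x5, $452

+0x12: 40 66 ⇒ word 0x6640 (little)
  opcode bits[15:12]=0x6: str/RR
  rd@[11:9]=0x3 ⇒ x3
  rs@[8:6]=0x1 ⇒ x1
+0x14: c4 db ⇒ word 0xdbc4 (little)
  opcode bits[15:12]=0xd: cmpi/RI
  rd@[11:9]=0x5 ⇒ x5
  imm@[8:0]=0x1c4 ⇒ $452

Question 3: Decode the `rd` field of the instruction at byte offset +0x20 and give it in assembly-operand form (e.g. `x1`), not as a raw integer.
x3

+0x20: 00 a6 ⇒ word 0xa600 (little)
  top 4b → 0xa → psh [R]
  [11:9] rd=3 = x3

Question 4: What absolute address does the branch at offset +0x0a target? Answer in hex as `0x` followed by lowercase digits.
0x4672

@+0a  little-endian(16 00) = 0x0016
  op=0x0016>>12=0x0 ⇒ call (J)
  [11:0] imm=22 = $22
  target = base 0x4650 + off 0x0a + 2 + imm 22 = 0x4672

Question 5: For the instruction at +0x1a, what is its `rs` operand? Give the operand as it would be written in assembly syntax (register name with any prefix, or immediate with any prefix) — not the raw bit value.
+0x1a: c0 93 ⇒ word 0x93c0 (little)
  opcode bits[15:12]=0x9: move/RR
  rd@[11:9]=0x1 ⇒ x1
  rs@[8:6]=0x7 ⇒ x7

x7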